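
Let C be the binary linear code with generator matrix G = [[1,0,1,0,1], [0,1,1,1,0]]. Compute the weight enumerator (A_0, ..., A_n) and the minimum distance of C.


Weight distribution: A_0 = 1, A_3 = 2, A_4 = 1. Minimum distance d = 3.

Enumerate all 2^2 = 4 messages m ∈ F_2^2.
For each, compute codeword c = mG in F_2^5, then tally its weight.
  m = 00 → c = 00000, weight = 0.
  m = 10 → c = 10101, weight = 3.
  m = 01 → c = 01110, weight = 3.
  m = 11 → c = 11011, weight = 4.
Tally weights:
  weight 0: 1 codewords.
  weight 3: 2 codewords.
  weight 4: 1 codewords.
Minimum distance d = smallest w > 0 with A_w > 0 = 3.
Sanity: Σ A_w = 4 = 2^2 = 4 ✓.


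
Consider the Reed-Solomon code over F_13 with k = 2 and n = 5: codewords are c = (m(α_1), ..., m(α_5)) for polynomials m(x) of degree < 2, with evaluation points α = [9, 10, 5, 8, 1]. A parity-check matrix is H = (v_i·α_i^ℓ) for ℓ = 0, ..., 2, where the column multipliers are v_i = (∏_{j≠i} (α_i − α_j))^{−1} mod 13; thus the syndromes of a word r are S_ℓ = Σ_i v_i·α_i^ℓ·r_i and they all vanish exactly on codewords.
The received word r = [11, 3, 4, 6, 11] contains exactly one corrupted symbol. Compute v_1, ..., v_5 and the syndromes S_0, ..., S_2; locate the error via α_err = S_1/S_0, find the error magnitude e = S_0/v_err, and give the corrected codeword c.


S = (1, 1, 1), error at position 5, error magnitude e = 1, c = [11, 3, 4, 6, 10].

Step 1: column multipliers v_i = (∏_{j≠i}(α_i − α_j))^{−1} mod 13.
  i = 1 (α = 9): (9−10)(9−5)(9−8)(9−1) = (−1)·4·1·8 = −32 ≡ 7, so v_1 = 7^{−1} = 2 (mod 13).
  i = 2 (α = 10): (10−9)(10−5)(10−8)(10−1) = 1·5·2·9 = 90 ≡ 12, so v_2 = 12^{−1} = 12 (mod 13).
  i = 3 (α = 5): (5−9)(5−10)(5−8)(5−1) = (−4)·(−5)·(−3)·4 = −240 ≡ 7, so v_3 = 7^{−1} = 2 (mod 13).
  i = 4 (α = 8): (8−9)(8−10)(8−5)(8−1) = (−1)·(−2)·3·7 = 42 ≡ 3, so v_4 = 3^{−1} = 9 (mod 13).
  i = 5 (α = 1): (1−9)(1−10)(1−5)(1−8) = (−8)·(−9)·(−4)·(−7) = 2016 ≡ 1, so v_5 = 1^{−1} = 1 (mod 13).
  v = [2, 12, 2, 9, 1].
Step 2: syndromes of r = [11, 3, 4, 6, 11] (all sums mod 13).
  S_0 = Σ v_i r_i = 2·11 + 12·3 + 2·4 + 9·6 + 1·11 = 131 ≡ 1.
  S_1 = Σ v_i α_i r_i = 2·9·11 + 12·10·3 + 2·5·4 + 9·8·6 + 1·1·11 = 1041 ≡ 1.
  α_i^2 mod 13 = [3, 9, 12, 12, 1].
  S_2 = Σ v_i α_i^2 r_i = 2·3·11 + 12·9·3 + 2·12·4 + 9·12·6 + 1·1·11 = 1145 ≡ 1.
  S = (1, 1, 1) ≠ 0, so r is not a codeword (an error is present).
Step 3: locate the error. For a single error e at position i, S_ℓ = v_i·e·α_i^ℓ, so α_err = S_1/S_0.
  S_0^{−1} = 1^{−1} = 1 (mod 13), so α_err = 1·1 = 1 ≡ 1 = α_5. Error position i = 5.
  Consistency check: S_2/S_1 = 1·1 = 1 ≡ 1 = α_err ✓ (single-error assumption holds).
Step 4: error magnitude e = S_0/v_5 = S_0·∏_{j≠5}(α_5 − α_j) = 1·1 = 1 ≡ 1 (mod 13).
Step 5: correct position 5: c_5 = r_5 − e = 11 − 1 ≡ 10 (mod 13). Hence c = [11, 3, 4, 6, 10].
  Check: interpolating c through the α_i gives m(x) = 5 + 5·x (degree < 2) with m(α_i) = c_i for every i, so c is indeed a codeword.


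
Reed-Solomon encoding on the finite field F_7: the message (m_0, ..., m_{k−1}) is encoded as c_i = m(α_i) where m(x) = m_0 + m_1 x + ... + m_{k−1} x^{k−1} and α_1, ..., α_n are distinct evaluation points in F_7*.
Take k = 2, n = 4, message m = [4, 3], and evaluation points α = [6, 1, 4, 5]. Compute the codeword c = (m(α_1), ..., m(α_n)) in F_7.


c = [1, 0, 2, 5]

Message polynomial: m(x) = 4 + 3·x (mod 7).
For each evaluation point α_i, compute m(α_i) mod 7:
  α_1 = 6: Horner steps 3 → 1, so m(6) = 1.
  α_2 = 1: Horner steps 3 → 0, so m(1) = 0.
  α_3 = 4: Horner steps 3 → 2, so m(4) = 2.
  α_4 = 5: Horner steps 3 → 5, so m(5) = 5.
Codeword c = [1, 0, 2, 5] ∈ F_7^4.


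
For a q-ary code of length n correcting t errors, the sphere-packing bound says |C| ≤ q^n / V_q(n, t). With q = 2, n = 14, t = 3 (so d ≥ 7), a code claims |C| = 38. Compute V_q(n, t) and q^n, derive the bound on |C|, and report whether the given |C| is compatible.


V_q(n, t) = 470, q^n = 16384, Hamming bound = 34, |C| = 38 > bound (violated).

Step 1: Compute V_q(n, t) = Σ_{j=0}^3 C(n, j) (q−1)^j.
  j = 0: C(14,0)·(1)^0 = 1·1 = 1.
  j = 1: C(14,1)·(1)^1 = 14·1 = 14.
  j = 2: C(14,2)·(1)^2 = 91·1 = 91.
  j = 3: C(14,3)·(1)^3 = 364·1 = 364.
  V_q(n, t) = 1 + 14 + 91 + 364 = 470.
Step 2: q^n = 2^14 = 16384.
Step 3: Hamming bound ⌊q^n / V_q(n,t)⌋ = ⌊16384/470⌋ = 34.
Step 4: Compare |C| = 38 to 34: violated.
The claimed |C| lies above the Hamming bound, so no 2-ary code of length 14 with d ≥ 7 can have 38 codewords.


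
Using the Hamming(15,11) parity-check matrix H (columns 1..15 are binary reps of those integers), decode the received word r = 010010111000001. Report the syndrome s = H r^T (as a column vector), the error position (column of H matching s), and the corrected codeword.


s = (1, 1, 1, 0)^T, error position = 14, corrected codeword c = 010010111000011

Compute s = H r^T mod 2 one row at a time:
  s_1 = 1 + 1 + 0 + 0 + 0 + 0 + 0 + 1 = 3 ≡ 1 (mod 2).
  s_2 = 0 + 1 + 0 + 1 + 0 + 0 + 0 + 1 = 3 ≡ 1 (mod 2).
  s_3 = 1 + 0 + 0 + 1 + 0 + 0 + 0 + 1 = 3 ≡ 1 (mod 2).
  s_4 = 0 + 0 + 1 + 1 + 1 + 0 + 0 + 1 = 4 ≡ 0 (mod 2).
s = (1, 1, 1, 0)^T — this equals column 14 of H (binary 1110), so error is at position 14.
Correct: flip bit 14 of r = 010010111000001 to get c = 010010111000011.


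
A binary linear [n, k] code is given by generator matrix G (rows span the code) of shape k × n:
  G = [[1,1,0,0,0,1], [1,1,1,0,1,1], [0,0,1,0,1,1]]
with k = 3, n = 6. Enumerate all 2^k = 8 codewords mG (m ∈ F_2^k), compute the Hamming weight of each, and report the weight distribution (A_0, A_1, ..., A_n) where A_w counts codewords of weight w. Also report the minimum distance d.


Weight distribution: A_0 = 1, A_1 = 1, A_2 = 2, A_3 = 2, A_4 = 1, A_5 = 1. Minimum distance d = 1.

Enumerate all 2^3 = 8 messages m ∈ F_2^3.
For each, compute codeword c = mG in F_2^6, then tally its weight.
  m = 000 → c = 000000, weight = 0.
  m = 100 → c = 110001, weight = 3.
  m = 010 → c = 111011, weight = 5.
  m = 110 → c = 001010, weight = 2.
  m = 001 → c = 001011, weight = 3.
  m = 101 → c = 111010, weight = 4.
  m = 011 → c = 110000, weight = 2.
  m = 111 → c = 000001, weight = 1.
Tally weights:
  weight 0: 1 codewords.
  weight 1: 1 codewords.
  weight 2: 2 codewords.
  weight 3: 2 codewords.
  weight 4: 1 codewords.
  weight 5: 1 codewords.
Minimum distance d = smallest w > 0 with A_w > 0 = 1.
Sanity: Σ A_w = 8 = 2^3 = 8 ✓.


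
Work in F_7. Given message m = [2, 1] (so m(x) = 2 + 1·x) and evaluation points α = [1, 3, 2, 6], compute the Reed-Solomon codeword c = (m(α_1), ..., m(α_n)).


c = [3, 5, 4, 1]

Message polynomial: m(x) = 2 + 1·x (mod 7).
For each evaluation point α_i, compute m(α_i) mod 7:
  α_1 = 1: Horner steps 1 → 3, so m(1) = 3.
  α_2 = 3: Horner steps 1 → 5, so m(3) = 5.
  α_3 = 2: Horner steps 1 → 4, so m(2) = 4.
  α_4 = 6: Horner steps 1 → 1, so m(6) = 1.
Codeword c = [3, 5, 4, 1] ∈ F_7^4.


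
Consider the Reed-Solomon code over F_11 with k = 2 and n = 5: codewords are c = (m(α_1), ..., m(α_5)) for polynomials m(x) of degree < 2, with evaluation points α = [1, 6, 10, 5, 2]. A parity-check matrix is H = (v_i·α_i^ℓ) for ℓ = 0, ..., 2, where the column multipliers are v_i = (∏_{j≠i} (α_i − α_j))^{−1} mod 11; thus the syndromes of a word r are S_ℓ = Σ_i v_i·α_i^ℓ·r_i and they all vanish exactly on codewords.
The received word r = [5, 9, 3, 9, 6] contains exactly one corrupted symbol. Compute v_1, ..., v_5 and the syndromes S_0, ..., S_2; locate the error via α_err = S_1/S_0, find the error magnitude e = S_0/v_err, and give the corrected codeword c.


S = (4, 2, 1), error at position 2, error magnitude e = 10, c = [5, 10, 3, 9, 6].

Step 1: column multipliers v_i = (∏_{j≠i}(α_i − α_j))^{−1} mod 11.
  i = 1 (α = 1): (1−6)(1−10)(1−5)(1−2) = (−5)·(−9)·(−4)·(−1) = 180 ≡ 4, so v_1 = 4^{−1} = 3 (mod 11).
  i = 2 (α = 6): (6−1)(6−10)(6−5)(6−2) = 5·(−4)·1·4 = −80 ≡ 8, so v_2 = 8^{−1} = 7 (mod 11).
  i = 3 (α = 10): (10−1)(10−6)(10−5)(10−2) = 9·4·5·8 = 1440 ≡ 10, so v_3 = 10^{−1} = 10 (mod 11).
  i = 4 (α = 5): (5−1)(5−6)(5−10)(5−2) = 4·(−1)·(−5)·3 = 60 ≡ 5, so v_4 = 5^{−1} = 9 (mod 11).
  i = 5 (α = 2): (2−1)(2−6)(2−10)(2−5) = 1·(−4)·(−8)·(−3) = −96 ≡ 3, so v_5 = 3^{−1} = 4 (mod 11).
  v = [3, 7, 10, 9, 4].
Step 2: syndromes of r = [5, 9, 3, 9, 6] (all sums mod 11).
  S_0 = Σ v_i r_i = 3·5 + 7·9 + 10·3 + 9·9 + 4·6 = 213 ≡ 4.
  S_1 = Σ v_i α_i r_i = 3·1·5 + 7·6·9 + 10·10·3 + 9·5·9 + 4·2·6 = 1146 ≡ 2.
  α_i^2 mod 11 = [1, 3, 1, 3, 4].
  S_2 = Σ v_i α_i^2 r_i = 3·1·5 + 7·3·9 + 10·1·3 + 9·3·9 + 4·4·6 = 573 ≡ 1.
  S = (4, 2, 1) ≠ 0, so r is not a codeword (an error is present).
Step 3: locate the error. For a single error e at position i, S_ℓ = v_i·e·α_i^ℓ, so α_err = S_1/S_0.
  S_0^{−1} = 4^{−1} = 3 (mod 11), so α_err = 2·3 = 6 ≡ 6 = α_2. Error position i = 2.
  Consistency check: S_2/S_1 = 1·6 = 6 ≡ 6 = α_err ✓ (single-error assumption holds).
Step 4: error magnitude e = S_0/v_2 = S_0·∏_{j≠2}(α_2 − α_j) = 4·8 = 32 ≡ 10 (mod 11).
Step 5: correct position 2: c_2 = r_2 − e = 9 − 10 ≡ 10 (mod 11). Hence c = [5, 10, 3, 9, 6].
  Check: interpolating c through the α_i gives m(x) = 4 + 1·x (degree < 2) with m(α_i) = c_i for every i, so c is indeed a codeword.


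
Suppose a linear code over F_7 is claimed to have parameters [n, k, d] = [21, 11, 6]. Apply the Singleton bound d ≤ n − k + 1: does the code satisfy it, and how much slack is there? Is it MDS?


Singleton RHS = n − k + 1 = 11, slack = 5, bound satisfied, not MDS.

Singleton bound: d ≤ n − k + 1.
Here n = 21, k = 11, so n − k + 1 = 11.
Given d = 6, check d ≤ 11: YES.
Slack = (n − k + 1) − d = 5.
The code is NOT MDS (slack = 5 > 0).
Description: the claimed parameters are [21, 11, 6]_7; such a code would be non-MDS.


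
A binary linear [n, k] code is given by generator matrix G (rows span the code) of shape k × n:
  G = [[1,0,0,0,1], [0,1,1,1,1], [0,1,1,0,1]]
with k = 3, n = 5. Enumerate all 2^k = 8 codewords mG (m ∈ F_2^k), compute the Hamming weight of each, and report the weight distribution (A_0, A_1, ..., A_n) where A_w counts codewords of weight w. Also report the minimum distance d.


Weight distribution: A_0 = 1, A_1 = 1, A_2 = 1, A_3 = 3, A_4 = 2. Minimum distance d = 1.

Enumerate all 2^3 = 8 messages m ∈ F_2^3.
For each, compute codeword c = mG in F_2^5, then tally its weight.
  m = 000 → c = 00000, weight = 0.
  m = 100 → c = 10001, weight = 2.
  m = 010 → c = 01111, weight = 4.
  m = 110 → c = 11110, weight = 4.
  m = 001 → c = 01101, weight = 3.
  m = 101 → c = 11100, weight = 3.
  m = 011 → c = 00010, weight = 1.
  m = 111 → c = 10011, weight = 3.
Tally weights:
  weight 0: 1 codewords.
  weight 1: 1 codewords.
  weight 2: 1 codewords.
  weight 3: 3 codewords.
  weight 4: 2 codewords.
Minimum distance d = smallest w > 0 with A_w > 0 = 1.
Sanity: Σ A_w = 8 = 2^3 = 8 ✓.


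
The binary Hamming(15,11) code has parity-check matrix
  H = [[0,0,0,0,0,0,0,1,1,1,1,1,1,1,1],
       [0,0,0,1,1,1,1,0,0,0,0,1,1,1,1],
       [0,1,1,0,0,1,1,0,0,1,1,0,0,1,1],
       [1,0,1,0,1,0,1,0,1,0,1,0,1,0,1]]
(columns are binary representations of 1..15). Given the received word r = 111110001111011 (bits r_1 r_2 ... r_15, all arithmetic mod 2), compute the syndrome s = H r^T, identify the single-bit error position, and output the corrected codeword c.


s = (0, 1, 0, 0)^T, error position = 4, corrected codeword c = 111010001111011

Compute s = H r^T mod 2 one row at a time:
  s_1 = 0 + 1 + 1 + 1 + 1 + 0 + 1 + 1 = 6 ≡ 0 (mod 2).
  s_2 = 1 + 1 + 0 + 0 + 1 + 0 + 1 + 1 = 5 ≡ 1 (mod 2).
  s_3 = 1 + 1 + 0 + 0 + 1 + 1 + 1 + 1 = 6 ≡ 0 (mod 2).
  s_4 = 1 + 1 + 1 + 0 + 1 + 1 + 0 + 1 = 6 ≡ 0 (mod 2).
s = (0, 1, 0, 0)^T — this equals column 4 of H (binary 0100), so error is at position 4.
Correct: flip bit 4 of r = 111110001111011 to get c = 111010001111011.


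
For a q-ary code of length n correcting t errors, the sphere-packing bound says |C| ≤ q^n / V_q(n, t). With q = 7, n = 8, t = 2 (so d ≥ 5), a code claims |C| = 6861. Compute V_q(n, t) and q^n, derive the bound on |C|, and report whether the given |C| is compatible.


V_q(n, t) = 1057, q^n = 5764801, Hamming bound = 5453, |C| = 6861 > bound (violated).

Step 1: Compute V_q(n, t) = Σ_{j=0}^2 C(n, j) (q−1)^j.
  j = 0: C(8,0)·(6)^0 = 1·1 = 1.
  j = 1: C(8,1)·(6)^1 = 8·6 = 48.
  j = 2: C(8,2)·(6)^2 = 28·36 = 1008.
  V_q(n, t) = 1 + 48 + 1008 = 1057.
Step 2: q^n = 7^8 = 5764801.
Step 3: Hamming bound ⌊q^n / V_q(n,t)⌋ = ⌊5764801/1057⌋ = 5453.
Step 4: Compare |C| = 6861 to 5453: violated.
The claimed |C| lies above the Hamming bound, so no 7-ary code of length 8 with d ≥ 5 can have 6861 codewords.


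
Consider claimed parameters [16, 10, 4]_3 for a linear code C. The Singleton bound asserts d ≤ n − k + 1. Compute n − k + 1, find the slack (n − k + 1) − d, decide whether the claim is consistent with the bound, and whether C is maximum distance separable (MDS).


Singleton RHS = n − k + 1 = 7, slack = 3, bound satisfied, not MDS.

Singleton bound: d ≤ n − k + 1.
Here n = 16, k = 10, so n − k + 1 = 7.
Given d = 4, check d ≤ 7: YES.
Slack = (n − k + 1) − d = 3.
The code is NOT MDS (slack = 3 > 0).
Description: the claimed parameters are [16, 10, 4]_3; such a code would be non-MDS.


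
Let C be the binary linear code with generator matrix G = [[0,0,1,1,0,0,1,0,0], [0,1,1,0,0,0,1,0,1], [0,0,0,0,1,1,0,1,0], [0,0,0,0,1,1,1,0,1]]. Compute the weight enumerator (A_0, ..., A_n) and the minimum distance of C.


Weight distribution: A_0 = 1, A_3 = 5, A_4 = 5, A_5 = 2, A_6 = 2, A_7 = 1. Minimum distance d = 3.

Enumerate all 2^4 = 16 messages m ∈ F_2^4.
For each, compute codeword c = mG in F_2^9, then tally its weight.
  m = 0000 → c = 000000000, weight = 0.
  m = 1000 → c = 001100100, weight = 3.
  m = 0100 → c = 011000101, weight = 4.
  m = 1100 → c = 010100001, weight = 3.
  m = 0010 → c = 000011010, weight = 3.
  m = 1010 → c = 001111110, weight = 6.
  m = 0110 → c = 011011111, weight = 7.
  m = 1110 → c = 010111011, weight = 6.
  m = 0001 → c = 000011101, weight = 4.
  m = 1001 → c = 001111001, weight = 5.
  m = 0101 → c = 011011000, weight = 4.
  m = 1101 → c = 010111100, weight = 5.
  m = 0011 → c = 000000111, weight = 3.
  m = 1011 → c = 001100011, weight = 4.
  m = 0111 → c = 011000010, weight = 3.
  m = 1111 → c = 010100110, weight = 4.
Tally weights:
  weight 0: 1 codewords.
  weight 3: 5 codewords.
  weight 4: 5 codewords.
  weight 5: 2 codewords.
  weight 6: 2 codewords.
  weight 7: 1 codewords.
Minimum distance d = smallest w > 0 with A_w > 0 = 3.
Sanity: Σ A_w = 16 = 2^4 = 16 ✓.


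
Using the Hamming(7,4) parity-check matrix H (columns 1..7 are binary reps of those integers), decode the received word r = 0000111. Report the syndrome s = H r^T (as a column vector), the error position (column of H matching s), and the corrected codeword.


s = (1, 0, 0)^T, error position = 4, corrected codeword c = 0001111

Compute s = H r^T mod 2 one row at a time:
  s_1 = 0 + 1 + 1 + 1 = 3 ≡ 1 (mod 2).
  s_2 = 0 + 0 + 1 + 1 = 2 ≡ 0 (mod 2).
  s_3 = 0 + 0 + 1 + 1 = 2 ≡ 0 (mod 2).
s = (1, 0, 0)^T — this equals column 4 of H (binary 100), so error is at position 4.
Correct: flip bit 4 of r = 0000111 to get c = 0001111.


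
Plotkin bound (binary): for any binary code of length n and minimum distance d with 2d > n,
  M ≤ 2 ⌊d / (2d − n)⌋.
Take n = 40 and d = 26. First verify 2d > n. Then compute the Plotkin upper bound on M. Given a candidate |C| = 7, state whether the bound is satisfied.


Plotkin bound M ≤ 4; given |C| = 7 > bound (violated).

Check applicability: 2d = 52, n = 40.
2d − n = 12 > 0, so Plotkin applies.
Compute d/(2d−n) = 26/12 ≈ 2.1667.
⌊d/(2d−n)⌋ = 2.
Plotkin bound: M ≤ 2·2 = 4.
Given |C| = 7, check: VIOLATED.
This |C| is above the Plotkin bound, so no binary code with n = 40, d = 26 and 7 codewords exists.


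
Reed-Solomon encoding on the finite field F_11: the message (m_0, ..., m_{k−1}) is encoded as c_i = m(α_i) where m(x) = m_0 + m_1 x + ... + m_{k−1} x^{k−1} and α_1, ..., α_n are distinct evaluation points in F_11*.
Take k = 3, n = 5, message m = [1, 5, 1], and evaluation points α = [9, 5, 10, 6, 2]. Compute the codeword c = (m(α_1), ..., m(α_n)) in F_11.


c = [6, 7, 8, 1, 4]

Message polynomial: m(x) = 1 + 5·x + 1·x^2 (mod 11).
For each evaluation point α_i, compute m(α_i) mod 11:
  α_1 = 9: Horner steps 1 → 3 → 6, so m(9) = 6.
  α_2 = 5: Horner steps 1 → 10 → 7, so m(5) = 7.
  α_3 = 10: Horner steps 1 → 4 → 8, so m(10) = 8.
  α_4 = 6: Horner steps 1 → 0 → 1, so m(6) = 1.
  α_5 = 2: Horner steps 1 → 7 → 4, so m(2) = 4.
Codeword c = [6, 7, 8, 1, 4] ∈ F_11^5.


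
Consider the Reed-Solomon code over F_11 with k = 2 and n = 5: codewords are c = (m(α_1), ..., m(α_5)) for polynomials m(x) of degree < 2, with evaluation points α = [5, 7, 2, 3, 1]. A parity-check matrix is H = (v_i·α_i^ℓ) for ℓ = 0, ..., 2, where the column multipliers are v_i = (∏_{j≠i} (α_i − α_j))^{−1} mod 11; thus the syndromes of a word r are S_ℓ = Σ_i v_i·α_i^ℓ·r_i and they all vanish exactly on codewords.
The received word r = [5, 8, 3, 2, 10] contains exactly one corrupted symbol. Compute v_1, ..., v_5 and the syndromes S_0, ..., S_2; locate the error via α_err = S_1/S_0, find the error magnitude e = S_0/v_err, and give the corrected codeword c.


S = (9, 7, 3), error at position 3, error magnitude e = 8, c = [5, 8, 6, 2, 10].

Step 1: column multipliers v_i = (∏_{j≠i}(α_i − α_j))^{−1} mod 11.
  i = 1 (α = 5): (5−7)(5−2)(5−3)(5−1) = (−2)·3·2·4 = −48 ≡ 7, so v_1 = 7^{−1} = 8 (mod 11).
  i = 2 (α = 7): (7−5)(7−2)(7−3)(7−1) = 2·5·4·6 = 240 ≡ 9, so v_2 = 9^{−1} = 5 (mod 11).
  i = 3 (α = 2): (2−5)(2−7)(2−3)(2−1) = (−3)·(−5)·(−1)·1 = −15 ≡ 7, so v_3 = 7^{−1} = 8 (mod 11).
  i = 4 (α = 3): (3−5)(3−7)(3−2)(3−1) = (−2)·(−4)·1·2 = 16 ≡ 5, so v_4 = 5^{−1} = 9 (mod 11).
  i = 5 (α = 1): (1−5)(1−7)(1−2)(1−3) = (−4)·(−6)·(−1)·(−2) = 48 ≡ 4, so v_5 = 4^{−1} = 3 (mod 11).
  v = [8, 5, 8, 9, 3].
Step 2: syndromes of r = [5, 8, 3, 2, 10] (all sums mod 11).
  S_0 = Σ v_i r_i = 8·5 + 5·8 + 8·3 + 9·2 + 3·10 = 152 ≡ 9.
  S_1 = Σ v_i α_i r_i = 8·5·5 + 5·7·8 + 8·2·3 + 9·3·2 + 3·1·10 = 612 ≡ 7.
  α_i^2 mod 11 = [3, 5, 4, 9, 1].
  S_2 = Σ v_i α_i^2 r_i = 8·3·5 + 5·5·8 + 8·4·3 + 9·9·2 + 3·1·10 = 608 ≡ 3.
  S = (9, 7, 3) ≠ 0, so r is not a codeword (an error is present).
Step 3: locate the error. For a single error e at position i, S_ℓ = v_i·e·α_i^ℓ, so α_err = S_1/S_0.
  S_0^{−1} = 9^{−1} = 5 (mod 11), so α_err = 7·5 = 35 ≡ 2 = α_3. Error position i = 3.
  Consistency check: S_2/S_1 = 3·8 = 24 ≡ 2 = α_err ✓ (single-error assumption holds).
Step 4: error magnitude e = S_0/v_3 = S_0·∏_{j≠3}(α_3 − α_j) = 9·7 = 63 ≡ 8 (mod 11).
Step 5: correct position 3: c_3 = r_3 − e = 3 − 8 ≡ 6 (mod 11). Hence c = [5, 8, 6, 2, 10].
  Check: interpolating c through the α_i gives m(x) = 3 + 7·x (degree < 2) with m(α_i) = c_i for every i, so c is indeed a codeword.


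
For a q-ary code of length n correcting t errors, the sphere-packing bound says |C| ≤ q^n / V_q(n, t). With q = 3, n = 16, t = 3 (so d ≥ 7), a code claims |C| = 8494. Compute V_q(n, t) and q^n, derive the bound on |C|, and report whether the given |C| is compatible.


V_q(n, t) = 4993, q^n = 43046721, Hamming bound = 8621, |C| = 8494 ≤ bound (satisfied).

Step 1: Compute V_q(n, t) = Σ_{j=0}^3 C(n, j) (q−1)^j.
  j = 0: C(16,0)·(2)^0 = 1·1 = 1.
  j = 1: C(16,1)·(2)^1 = 16·2 = 32.
  j = 2: C(16,2)·(2)^2 = 120·4 = 480.
  j = 3: C(16,3)·(2)^3 = 560·8 = 4480.
  V_q(n, t) = 1 + 32 + 480 + 4480 = 4993.
Step 2: q^n = 3^16 = 43046721.
Step 3: Hamming bound ⌊q^n / V_q(n,t)⌋ = ⌊43046721/4993⌋ = 8621.
Step 4: Compare |C| = 8494 to 8621: satisfied.
The claimed |C| lies below the Hamming bound.


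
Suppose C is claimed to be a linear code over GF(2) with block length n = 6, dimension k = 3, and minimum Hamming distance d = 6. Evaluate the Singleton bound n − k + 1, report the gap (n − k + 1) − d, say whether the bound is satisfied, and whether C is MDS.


Singleton RHS = n − k + 1 = 4, slack = -2, bound violated (no such code; not MDS).

Singleton bound: d ≤ n − k + 1.
Here n = 6, k = 3, so n − k + 1 = 4.
Given d = 6, check d ≤ 4: NO.
Slack = (n − k + 1) − d = -2.
The slack is negative: d = 6 exceeds n − k + 1 = 4 by 2, so the Singleton bound is violated and no linear [6, 3, 6]_2 code can exist. In particular it is not MDS (MDS requires d = n − k + 1 exactly).
Description: the claimed parameters are [6, 3, 6]_2; such a code would be impossible (violates the Singleton bound).


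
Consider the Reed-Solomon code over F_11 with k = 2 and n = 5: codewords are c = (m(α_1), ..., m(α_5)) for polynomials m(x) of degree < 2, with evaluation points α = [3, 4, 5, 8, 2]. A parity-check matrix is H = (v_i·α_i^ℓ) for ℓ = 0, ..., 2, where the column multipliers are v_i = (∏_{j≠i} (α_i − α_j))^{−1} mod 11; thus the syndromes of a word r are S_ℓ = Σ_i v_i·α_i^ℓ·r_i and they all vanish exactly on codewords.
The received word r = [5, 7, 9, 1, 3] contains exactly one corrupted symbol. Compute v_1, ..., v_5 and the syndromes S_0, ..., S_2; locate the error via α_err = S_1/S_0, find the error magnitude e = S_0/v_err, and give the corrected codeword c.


S = (1, 8, 9), error at position 4, error magnitude e = 8, c = [5, 7, 9, 4, 3].

Step 1: column multipliers v_i = (∏_{j≠i}(α_i − α_j))^{−1} mod 11.
  i = 1 (α = 3): (3−4)(3−5)(3−8)(3−2) = (−1)·(−2)·(−5)·1 = −10 ≡ 1, so v_1 = 1^{−1} = 1 (mod 11).
  i = 2 (α = 4): (4−3)(4−5)(4−8)(4−2) = 1·(−1)·(−4)·2 = 8 ≡ 8, so v_2 = 8^{−1} = 7 (mod 11).
  i = 3 (α = 5): (5−3)(5−4)(5−8)(5−2) = 2·1·(−3)·3 = −18 ≡ 4, so v_3 = 4^{−1} = 3 (mod 11).
  i = 4 (α = 8): (8−3)(8−4)(8−5)(8−2) = 5·4·3·6 = 360 ≡ 8, so v_4 = 8^{−1} = 7 (mod 11).
  i = 5 (α = 2): (2−3)(2−4)(2−5)(2−8) = (−1)·(−2)·(−3)·(−6) = 36 ≡ 3, so v_5 = 3^{−1} = 4 (mod 11).
  v = [1, 7, 3, 7, 4].
Step 2: syndromes of r = [5, 7, 9, 1, 3] (all sums mod 11).
  S_0 = Σ v_i r_i = 1·5 + 7·7 + 3·9 + 7·1 + 4·3 = 100 ≡ 1.
  S_1 = Σ v_i α_i r_i = 1·3·5 + 7·4·7 + 3·5·9 + 7·8·1 + 4·2·3 = 426 ≡ 8.
  α_i^2 mod 11 = [9, 5, 3, 9, 4].
  S_2 = Σ v_i α_i^2 r_i = 1·9·5 + 7·5·7 + 3·3·9 + 7·9·1 + 4·4·3 = 482 ≡ 9.
  S = (1, 8, 9) ≠ 0, so r is not a codeword (an error is present).
Step 3: locate the error. For a single error e at position i, S_ℓ = v_i·e·α_i^ℓ, so α_err = S_1/S_0.
  S_0^{−1} = 1^{−1} = 1 (mod 11), so α_err = 8·1 = 8 ≡ 8 = α_4. Error position i = 4.
  Consistency check: S_2/S_1 = 9·7 = 63 ≡ 8 = α_err ✓ (single-error assumption holds).
Step 4: error magnitude e = S_0/v_4 = S_0·∏_{j≠4}(α_4 − α_j) = 1·8 = 8 ≡ 8 (mod 11).
Step 5: correct position 4: c_4 = r_4 − e = 1 − 8 ≡ 4 (mod 11). Hence c = [5, 7, 9, 4, 3].
  Check: interpolating c through the α_i gives m(x) = 10 + 2·x (degree < 2) with m(α_i) = c_i for every i, so c is indeed a codeword.


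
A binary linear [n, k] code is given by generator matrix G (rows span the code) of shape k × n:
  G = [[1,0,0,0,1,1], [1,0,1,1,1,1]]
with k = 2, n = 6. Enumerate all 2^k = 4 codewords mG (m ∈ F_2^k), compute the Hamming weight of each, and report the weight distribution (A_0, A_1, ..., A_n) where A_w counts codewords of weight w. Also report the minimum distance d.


Weight distribution: A_0 = 1, A_2 = 1, A_3 = 1, A_5 = 1. Minimum distance d = 2.

Enumerate all 2^2 = 4 messages m ∈ F_2^2.
For each, compute codeword c = mG in F_2^6, then tally its weight.
  m = 00 → c = 000000, weight = 0.
  m = 10 → c = 100011, weight = 3.
  m = 01 → c = 101111, weight = 5.
  m = 11 → c = 001100, weight = 2.
Tally weights:
  weight 0: 1 codewords.
  weight 2: 1 codewords.
  weight 3: 1 codewords.
  weight 5: 1 codewords.
Minimum distance d = smallest w > 0 with A_w > 0 = 2.
Sanity: Σ A_w = 4 = 2^2 = 4 ✓.


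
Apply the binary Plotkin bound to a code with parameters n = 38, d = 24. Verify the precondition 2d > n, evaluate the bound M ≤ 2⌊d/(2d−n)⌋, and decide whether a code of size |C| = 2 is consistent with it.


Plotkin bound M ≤ 4; given |C| = 2 ≤ bound (satisfied).

Check applicability: 2d = 48, n = 38.
2d − n = 10 > 0, so Plotkin applies.
Compute d/(2d−n) = 24/10 ≈ 2.4000.
⌊d/(2d−n)⌋ = 2.
Plotkin bound: M ≤ 2·2 = 4.
Given |C| = 2, check: satisfied.
This |C| is below the Plotkin bound.


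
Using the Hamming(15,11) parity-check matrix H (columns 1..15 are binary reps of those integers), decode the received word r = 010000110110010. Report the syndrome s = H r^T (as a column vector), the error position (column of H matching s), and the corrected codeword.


s = (0, 0, 1, 0)^T, error position = 2, corrected codeword c = 000000110110010

Compute s = H r^T mod 2 one row at a time:
  s_1 = 1 + 0 + 1 + 1 + 0 + 0 + 1 + 0 = 4 ≡ 0 (mod 2).
  s_2 = 0 + 0 + 0 + 1 + 0 + 0 + 1 + 0 = 2 ≡ 0 (mod 2).
  s_3 = 1 + 0 + 0 + 1 + 1 + 1 + 1 + 0 = 5 ≡ 1 (mod 2).
  s_4 = 0 + 0 + 0 + 1 + 0 + 1 + 0 + 0 = 2 ≡ 0 (mod 2).
s = (0, 0, 1, 0)^T — this equals column 2 of H (binary 0010), so error is at position 2.
Correct: flip bit 2 of r = 010000110110010 to get c = 000000110110010.


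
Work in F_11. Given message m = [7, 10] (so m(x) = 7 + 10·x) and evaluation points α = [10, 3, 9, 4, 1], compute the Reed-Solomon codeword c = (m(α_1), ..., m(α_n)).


c = [8, 4, 9, 3, 6]

Message polynomial: m(x) = 7 + 10·x (mod 11).
For each evaluation point α_i, compute m(α_i) mod 11:
  α_1 = 10: Horner steps 10 → 8, so m(10) = 8.
  α_2 = 3: Horner steps 10 → 4, so m(3) = 4.
  α_3 = 9: Horner steps 10 → 9, so m(9) = 9.
  α_4 = 4: Horner steps 10 → 3, so m(4) = 3.
  α_5 = 1: Horner steps 10 → 6, so m(1) = 6.
Codeword c = [8, 4, 9, 3, 6] ∈ F_11^5.


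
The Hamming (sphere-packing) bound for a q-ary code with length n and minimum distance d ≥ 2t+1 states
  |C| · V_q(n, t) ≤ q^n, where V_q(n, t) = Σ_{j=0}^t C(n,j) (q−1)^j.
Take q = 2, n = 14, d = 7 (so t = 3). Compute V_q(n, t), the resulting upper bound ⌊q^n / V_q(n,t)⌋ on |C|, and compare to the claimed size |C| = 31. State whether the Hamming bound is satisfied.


V_q(n, t) = 470, q^n = 16384, Hamming bound = 34, |C| = 31 ≤ bound (satisfied).

Step 1: Compute V_q(n, t) = Σ_{j=0}^3 C(n, j) (q−1)^j.
  j = 0: C(14,0)·(1)^0 = 1·1 = 1.
  j = 1: C(14,1)·(1)^1 = 14·1 = 14.
  j = 2: C(14,2)·(1)^2 = 91·1 = 91.
  j = 3: C(14,3)·(1)^3 = 364·1 = 364.
  V_q(n, t) = 1 + 14 + 91 + 364 = 470.
Step 2: q^n = 2^14 = 16384.
Step 3: Hamming bound ⌊q^n / V_q(n,t)⌋ = ⌊16384/470⌋ = 34.
Step 4: Compare |C| = 31 to 34: satisfied.
The claimed |C| lies below the Hamming bound.


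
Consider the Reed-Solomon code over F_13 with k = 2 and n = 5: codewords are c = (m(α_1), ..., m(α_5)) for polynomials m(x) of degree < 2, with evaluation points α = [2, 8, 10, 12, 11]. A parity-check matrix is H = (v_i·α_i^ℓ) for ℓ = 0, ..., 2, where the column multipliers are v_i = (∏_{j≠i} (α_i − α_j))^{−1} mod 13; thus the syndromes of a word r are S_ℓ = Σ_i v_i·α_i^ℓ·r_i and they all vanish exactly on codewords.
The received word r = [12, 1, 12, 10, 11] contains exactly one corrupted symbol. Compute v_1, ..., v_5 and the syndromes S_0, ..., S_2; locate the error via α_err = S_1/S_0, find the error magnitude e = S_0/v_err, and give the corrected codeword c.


S = (11, 9, 5), error at position 1, error magnitude e = 5, c = [7, 1, 12, 10, 11].

Step 1: column multipliers v_i = (∏_{j≠i}(α_i − α_j))^{−1} mod 13.
  i = 1 (α = 2): (2−8)(2−10)(2−12)(2−11) = (−6)·(−8)·(−10)·(−9) = 4320 ≡ 4, so v_1 = 4^{−1} = 10 (mod 13).
  i = 2 (α = 8): (8−2)(8−10)(8−12)(8−11) = 6·(−2)·(−4)·(−3) = −144 ≡ 12, so v_2 = 12^{−1} = 12 (mod 13).
  i = 3 (α = 10): (10−2)(10−8)(10−12)(10−11) = 8·2·(−2)·(−1) = 32 ≡ 6, so v_3 = 6^{−1} = 11 (mod 13).
  i = 4 (α = 12): (12−2)(12−8)(12−10)(12−11) = 10·4·2·1 = 80 ≡ 2, so v_4 = 2^{−1} = 7 (mod 13).
  i = 5 (α = 11): (11−2)(11−8)(11−10)(11−12) = 9·3·1·(−1) = −27 ≡ 12, so v_5 = 12^{−1} = 12 (mod 13).
  v = [10, 12, 11, 7, 12].
Step 2: syndromes of r = [12, 1, 12, 10, 11] (all sums mod 13).
  S_0 = Σ v_i r_i = 10·12 + 12·1 + 11·12 + 7·10 + 12·11 = 466 ≡ 11.
  S_1 = Σ v_i α_i r_i = 10·2·12 + 12·8·1 + 11·10·12 + 7·12·10 + 12·11·11 = 3948 ≡ 9.
  α_i^2 mod 13 = [4, 12, 9, 1, 4].
  S_2 = Σ v_i α_i^2 r_i = 10·4·12 + 12·12·1 + 11·9·12 + 7·1·10 + 12·4·11 = 2410 ≡ 5.
  S = (11, 9, 5) ≠ 0, so r is not a codeword (an error is present).
Step 3: locate the error. For a single error e at position i, S_ℓ = v_i·e·α_i^ℓ, so α_err = S_1/S_0.
  S_0^{−1} = 11^{−1} = 6 (mod 13), so α_err = 9·6 = 54 ≡ 2 = α_1. Error position i = 1.
  Consistency check: S_2/S_1 = 5·3 = 15 ≡ 2 = α_err ✓ (single-error assumption holds).
Step 4: error magnitude e = S_0/v_1 = S_0·∏_{j≠1}(α_1 − α_j) = 11·4 = 44 ≡ 5 (mod 13).
Step 5: correct position 1: c_1 = r_1 − e = 12 − 5 ≡ 7 (mod 13). Hence c = [7, 1, 12, 10, 11].
  Check: interpolating c through the α_i gives m(x) = 9 + 12·x (degree < 2) with m(α_i) = c_i for every i, so c is indeed a codeword.


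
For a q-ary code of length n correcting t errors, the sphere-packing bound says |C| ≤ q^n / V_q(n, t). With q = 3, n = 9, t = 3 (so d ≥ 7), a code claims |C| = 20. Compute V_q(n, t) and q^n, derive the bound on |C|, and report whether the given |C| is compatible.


V_q(n, t) = 835, q^n = 19683, Hamming bound = 23, |C| = 20 ≤ bound (satisfied).

Step 1: Compute V_q(n, t) = Σ_{j=0}^3 C(n, j) (q−1)^j.
  j = 0: C(9,0)·(2)^0 = 1·1 = 1.
  j = 1: C(9,1)·(2)^1 = 9·2 = 18.
  j = 2: C(9,2)·(2)^2 = 36·4 = 144.
  j = 3: C(9,3)·(2)^3 = 84·8 = 672.
  V_q(n, t) = 1 + 18 + 144 + 672 = 835.
Step 2: q^n = 3^9 = 19683.
Step 3: Hamming bound ⌊q^n / V_q(n,t)⌋ = ⌊19683/835⌋ = 23.
Step 4: Compare |C| = 20 to 23: satisfied.
The claimed |C| lies below the Hamming bound.


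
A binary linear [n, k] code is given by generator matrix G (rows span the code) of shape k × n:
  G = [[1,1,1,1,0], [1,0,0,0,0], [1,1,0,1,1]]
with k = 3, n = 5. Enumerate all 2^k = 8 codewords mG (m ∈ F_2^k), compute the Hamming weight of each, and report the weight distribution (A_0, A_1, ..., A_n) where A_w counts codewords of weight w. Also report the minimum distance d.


Weight distribution: A_0 = 1, A_1 = 1, A_2 = 1, A_3 = 3, A_4 = 2. Minimum distance d = 1.

Enumerate all 2^3 = 8 messages m ∈ F_2^3.
For each, compute codeword c = mG in F_2^5, then tally its weight.
  m = 000 → c = 00000, weight = 0.
  m = 100 → c = 11110, weight = 4.
  m = 010 → c = 10000, weight = 1.
  m = 110 → c = 01110, weight = 3.
  m = 001 → c = 11011, weight = 4.
  m = 101 → c = 00101, weight = 2.
  m = 011 → c = 01011, weight = 3.
  m = 111 → c = 10101, weight = 3.
Tally weights:
  weight 0: 1 codewords.
  weight 1: 1 codewords.
  weight 2: 1 codewords.
  weight 3: 3 codewords.
  weight 4: 2 codewords.
Minimum distance d = smallest w > 0 with A_w > 0 = 1.
Sanity: Σ A_w = 8 = 2^3 = 8 ✓.


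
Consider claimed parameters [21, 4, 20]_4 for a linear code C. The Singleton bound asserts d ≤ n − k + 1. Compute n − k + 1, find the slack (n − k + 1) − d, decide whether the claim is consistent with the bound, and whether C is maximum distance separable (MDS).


Singleton RHS = n − k + 1 = 18, slack = -2, bound violated (no such code; not MDS).

Singleton bound: d ≤ n − k + 1.
Here n = 21, k = 4, so n − k + 1 = 18.
Given d = 20, check d ≤ 18: NO.
Slack = (n − k + 1) − d = -2.
The slack is negative: d = 20 exceeds n − k + 1 = 18 by 2, so the Singleton bound is violated and no linear [21, 4, 20]_4 code can exist. In particular it is not MDS (MDS requires d = n − k + 1 exactly).
Description: the claimed parameters are [21, 4, 20]_4; such a code would be impossible (violates the Singleton bound).


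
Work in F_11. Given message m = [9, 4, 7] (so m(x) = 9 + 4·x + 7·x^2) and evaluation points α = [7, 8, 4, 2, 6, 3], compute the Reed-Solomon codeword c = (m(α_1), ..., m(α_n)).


c = [6, 5, 5, 1, 10, 7]

Message polynomial: m(x) = 9 + 4·x + 7·x^2 (mod 11).
For each evaluation point α_i, compute m(α_i) mod 11:
  α_1 = 7: Horner steps 7 → 9 → 6, so m(7) = 6.
  α_2 = 8: Horner steps 7 → 5 → 5, so m(8) = 5.
  α_3 = 4: Horner steps 7 → 10 → 5, so m(4) = 5.
  α_4 = 2: Horner steps 7 → 7 → 1, so m(2) = 1.
  α_5 = 6: Horner steps 7 → 2 → 10, so m(6) = 10.
  α_6 = 3: Horner steps 7 → 3 → 7, so m(3) = 7.
Codeword c = [6, 5, 5, 1, 10, 7] ∈ F_11^6.


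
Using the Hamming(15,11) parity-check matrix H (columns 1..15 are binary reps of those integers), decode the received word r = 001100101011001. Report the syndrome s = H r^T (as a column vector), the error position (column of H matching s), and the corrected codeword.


s = (0, 0, 0, 1)^T, error position = 1, corrected codeword c = 101100101011001

Compute s = H r^T mod 2 one row at a time:
  s_1 = 0 + 1 + 0 + 1 + 1 + 0 + 0 + 1 = 4 ≡ 0 (mod 2).
  s_2 = 1 + 0 + 0 + 1 + 1 + 0 + 0 + 1 = 4 ≡ 0 (mod 2).
  s_3 = 0 + 1 + 0 + 1 + 0 + 1 + 0 + 1 = 4 ≡ 0 (mod 2).
  s_4 = 0 + 1 + 0 + 1 + 1 + 1 + 0 + 1 = 5 ≡ 1 (mod 2).
s = (0, 0, 0, 1)^T — this equals column 1 of H (binary 0001), so error is at position 1.
Correct: flip bit 1 of r = 001100101011001 to get c = 101100101011001.


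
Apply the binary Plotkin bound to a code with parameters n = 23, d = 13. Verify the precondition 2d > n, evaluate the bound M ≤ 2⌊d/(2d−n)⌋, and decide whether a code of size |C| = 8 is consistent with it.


Plotkin bound M ≤ 8; given |C| = 8 ≤ bound (satisfied).

Check applicability: 2d = 26, n = 23.
2d − n = 3 > 0, so Plotkin applies.
Compute d/(2d−n) = 13/3 ≈ 4.3333.
⌊d/(2d−n)⌋ = 4.
Plotkin bound: M ≤ 2·4 = 8.
Given |C| = 8, check: satisfied.
This |C| is at the Plotkin bound.


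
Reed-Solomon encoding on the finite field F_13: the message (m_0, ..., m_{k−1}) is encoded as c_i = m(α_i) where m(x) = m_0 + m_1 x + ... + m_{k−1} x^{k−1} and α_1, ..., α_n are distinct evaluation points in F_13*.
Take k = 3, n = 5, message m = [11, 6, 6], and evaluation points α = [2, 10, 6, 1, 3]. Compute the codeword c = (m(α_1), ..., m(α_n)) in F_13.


c = [8, 8, 3, 10, 5]

Message polynomial: m(x) = 11 + 6·x + 6·x^2 (mod 13).
For each evaluation point α_i, compute m(α_i) mod 13:
  α_1 = 2: Horner steps 6 → 5 → 8, so m(2) = 8.
  α_2 = 10: Horner steps 6 → 1 → 8, so m(10) = 8.
  α_3 = 6: Horner steps 6 → 3 → 3, so m(6) = 3.
  α_4 = 1: Horner steps 6 → 12 → 10, so m(1) = 10.
  α_5 = 3: Horner steps 6 → 11 → 5, so m(3) = 5.
Codeword c = [8, 8, 3, 10, 5] ∈ F_13^5.


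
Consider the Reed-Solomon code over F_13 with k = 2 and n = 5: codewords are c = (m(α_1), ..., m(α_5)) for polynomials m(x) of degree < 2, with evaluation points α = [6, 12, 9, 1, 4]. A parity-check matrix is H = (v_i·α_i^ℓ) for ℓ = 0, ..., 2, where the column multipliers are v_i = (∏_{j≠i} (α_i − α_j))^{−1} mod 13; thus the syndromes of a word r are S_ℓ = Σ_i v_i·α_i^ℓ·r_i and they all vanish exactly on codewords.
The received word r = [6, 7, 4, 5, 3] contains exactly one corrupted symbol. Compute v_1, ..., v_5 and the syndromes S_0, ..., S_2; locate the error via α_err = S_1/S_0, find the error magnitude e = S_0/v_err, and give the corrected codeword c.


S = (4, 9, 4), error at position 2, error magnitude e = 5, c = [6, 2, 4, 5, 3].

Step 1: column multipliers v_i = (∏_{j≠i}(α_i − α_j))^{−1} mod 13.
  i = 1 (α = 6): (6−12)(6−9)(6−1)(6−4) = (−6)·(−3)·5·2 = 180 ≡ 11, so v_1 = 11^{−1} = 6 (mod 13).
  i = 2 (α = 12): (12−6)(12−9)(12−1)(12−4) = 6·3·11·8 = 1584 ≡ 11, so v_2 = 11^{−1} = 6 (mod 13).
  i = 3 (α = 9): (9−6)(9−12)(9−1)(9−4) = 3·(−3)·8·5 = −360 ≡ 4, so v_3 = 4^{−1} = 10 (mod 13).
  i = 4 (α = 1): (1−6)(1−12)(1−9)(1−4) = (−5)·(−11)·(−8)·(−3) = 1320 ≡ 7, so v_4 = 7^{−1} = 2 (mod 13).
  i = 5 (α = 4): (4−6)(4−12)(4−9)(4−1) = (−2)·(−8)·(−5)·3 = −240 ≡ 7, so v_5 = 7^{−1} = 2 (mod 13).
  v = [6, 6, 10, 2, 2].
Step 2: syndromes of r = [6, 7, 4, 5, 3] (all sums mod 13).
  S_0 = Σ v_i r_i = 6·6 + 6·7 + 10·4 + 2·5 + 2·3 = 134 ≡ 4.
  S_1 = Σ v_i α_i r_i = 6·6·6 + 6·12·7 + 10·9·4 + 2·1·5 + 2·4·3 = 1114 ≡ 9.
  α_i^2 mod 13 = [10, 1, 3, 1, 3].
  S_2 = Σ v_i α_i^2 r_i = 6·10·6 + 6·1·7 + 10·3·4 + 2·1·5 + 2·3·3 = 550 ≡ 4.
  S = (4, 9, 4) ≠ 0, so r is not a codeword (an error is present).
Step 3: locate the error. For a single error e at position i, S_ℓ = v_i·e·α_i^ℓ, so α_err = S_1/S_0.
  S_0^{−1} = 4^{−1} = 10 (mod 13), so α_err = 9·10 = 90 ≡ 12 = α_2. Error position i = 2.
  Consistency check: S_2/S_1 = 4·3 = 12 ≡ 12 = α_err ✓ (single-error assumption holds).
Step 4: error magnitude e = S_0/v_2 = S_0·∏_{j≠2}(α_2 − α_j) = 4·11 = 44 ≡ 5 (mod 13).
Step 5: correct position 2: c_2 = r_2 − e = 7 − 5 ≡ 2 (mod 13). Hence c = [6, 2, 4, 5, 3].
  Check: interpolating c through the α_i gives m(x) = 10 + 8·x (degree < 2) with m(α_i) = c_i for every i, so c is indeed a codeword.


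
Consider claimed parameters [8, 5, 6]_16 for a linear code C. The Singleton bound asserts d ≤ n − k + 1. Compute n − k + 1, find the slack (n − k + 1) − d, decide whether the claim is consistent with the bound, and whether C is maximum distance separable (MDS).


Singleton RHS = n − k + 1 = 4, slack = -2, bound violated (no such code; not MDS).

Singleton bound: d ≤ n − k + 1.
Here n = 8, k = 5, so n − k + 1 = 4.
Given d = 6, check d ≤ 4: NO.
Slack = (n − k + 1) − d = -2.
The slack is negative: d = 6 exceeds n − k + 1 = 4 by 2, so the Singleton bound is violated and no linear [8, 5, 6]_16 code can exist. In particular it is not MDS (MDS requires d = n − k + 1 exactly).
Description: the claimed parameters are [8, 5, 6]_16; such a code would be impossible (violates the Singleton bound).


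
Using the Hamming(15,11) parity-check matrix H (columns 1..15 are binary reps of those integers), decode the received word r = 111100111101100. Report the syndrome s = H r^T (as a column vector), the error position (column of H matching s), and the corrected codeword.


s = (1, 0, 0, 1)^T, error position = 9, corrected codeword c = 111100110101100

Compute s = H r^T mod 2 one row at a time:
  s_1 = 1 + 1 + 1 + 0 + 1 + 1 + 0 + 0 = 5 ≡ 1 (mod 2).
  s_2 = 1 + 0 + 0 + 1 + 1 + 1 + 0 + 0 = 4 ≡ 0 (mod 2).
  s_3 = 1 + 1 + 0 + 1 + 1 + 0 + 0 + 0 = 4 ≡ 0 (mod 2).
  s_4 = 1 + 1 + 0 + 1 + 1 + 0 + 1 + 0 = 5 ≡ 1 (mod 2).
s = (1, 0, 0, 1)^T — this equals column 9 of H (binary 1001), so error is at position 9.
Correct: flip bit 9 of r = 111100111101100 to get c = 111100110101100.


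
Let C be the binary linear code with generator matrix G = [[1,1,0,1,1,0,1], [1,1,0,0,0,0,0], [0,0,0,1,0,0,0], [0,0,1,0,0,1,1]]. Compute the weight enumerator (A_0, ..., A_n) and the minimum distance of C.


Weight distribution: A_0 = 1, A_1 = 1, A_2 = 2, A_3 = 4, A_4 = 3, A_5 = 3, A_6 = 2. Minimum distance d = 1.

Enumerate all 2^4 = 16 messages m ∈ F_2^4.
For each, compute codeword c = mG in F_2^7, then tally its weight.
  m = 0000 → c = 0000000, weight = 0.
  m = 1000 → c = 1101101, weight = 5.
  m = 0100 → c = 1100000, weight = 2.
  m = 1100 → c = 0001101, weight = 3.
  m = 0010 → c = 0001000, weight = 1.
  m = 1010 → c = 1100101, weight = 4.
  m = 0110 → c = 1101000, weight = 3.
  m = 1110 → c = 0000101, weight = 2.
  m = 0001 → c = 0010011, weight = 3.
  m = 1001 → c = 1111110, weight = 6.
  m = 0101 → c = 1110011, weight = 5.
  m = 1101 → c = 0011110, weight = 4.
  m = 0011 → c = 0011011, weight = 4.
  m = 1011 → c = 1110110, weight = 5.
  m = 0111 → c = 1111011, weight = 6.
  m = 1111 → c = 0010110, weight = 3.
Tally weights:
  weight 0: 1 codewords.
  weight 1: 1 codewords.
  weight 2: 2 codewords.
  weight 3: 4 codewords.
  weight 4: 3 codewords.
  weight 5: 3 codewords.
  weight 6: 2 codewords.
Minimum distance d = smallest w > 0 with A_w > 0 = 1.
Sanity: Σ A_w = 16 = 2^4 = 16 ✓.
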